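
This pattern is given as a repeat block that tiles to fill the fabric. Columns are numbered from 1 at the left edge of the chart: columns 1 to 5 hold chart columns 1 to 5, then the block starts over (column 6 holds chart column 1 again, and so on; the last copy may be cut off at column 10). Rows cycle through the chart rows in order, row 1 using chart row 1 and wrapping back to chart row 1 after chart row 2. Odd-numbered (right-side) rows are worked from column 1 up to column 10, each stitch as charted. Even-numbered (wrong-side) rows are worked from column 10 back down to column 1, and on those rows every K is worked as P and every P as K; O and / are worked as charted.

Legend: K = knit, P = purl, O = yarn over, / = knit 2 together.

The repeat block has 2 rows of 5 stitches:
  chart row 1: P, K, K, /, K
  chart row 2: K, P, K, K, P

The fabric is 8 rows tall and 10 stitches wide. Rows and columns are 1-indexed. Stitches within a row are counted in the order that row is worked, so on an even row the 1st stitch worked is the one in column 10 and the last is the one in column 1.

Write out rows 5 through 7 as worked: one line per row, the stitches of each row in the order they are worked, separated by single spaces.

Row 5: chart row 1, RS - tile across columns 1-10 and work as-is.
Row 6: chart row 2, WS - tiled (columns 1-10): K P K K P K P K K P; work from column 10 back to 1 with K<->P swapped.
Row 7: chart row 1, RS - tile across columns 1-10 and work as-is.

Result:
P K K / K P K K / K
K P P K P K P P K P
P K K / K P K K / K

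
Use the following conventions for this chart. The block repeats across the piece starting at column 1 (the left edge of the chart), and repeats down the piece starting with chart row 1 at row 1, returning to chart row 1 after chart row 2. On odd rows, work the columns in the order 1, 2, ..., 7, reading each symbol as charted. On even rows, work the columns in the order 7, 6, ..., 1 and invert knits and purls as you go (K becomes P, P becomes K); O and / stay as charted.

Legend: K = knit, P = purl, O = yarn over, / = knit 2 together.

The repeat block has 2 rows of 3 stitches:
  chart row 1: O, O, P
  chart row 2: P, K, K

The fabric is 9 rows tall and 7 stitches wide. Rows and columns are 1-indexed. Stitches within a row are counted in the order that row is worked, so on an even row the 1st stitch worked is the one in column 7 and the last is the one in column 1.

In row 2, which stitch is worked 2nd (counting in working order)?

Row 2 uses chart row ((2-1) mod 2)+1 = 2. Row 2 is even, so WS.
Chart row 2 tiled across columns 1-7: P K K P K K P
WS row: flip the tiled sequence (start at column 7) and apply K<->P; O and / stay.
Row 2 as worked: K P P K P P K
The 2nd stitch worked is P.

Stitch:
P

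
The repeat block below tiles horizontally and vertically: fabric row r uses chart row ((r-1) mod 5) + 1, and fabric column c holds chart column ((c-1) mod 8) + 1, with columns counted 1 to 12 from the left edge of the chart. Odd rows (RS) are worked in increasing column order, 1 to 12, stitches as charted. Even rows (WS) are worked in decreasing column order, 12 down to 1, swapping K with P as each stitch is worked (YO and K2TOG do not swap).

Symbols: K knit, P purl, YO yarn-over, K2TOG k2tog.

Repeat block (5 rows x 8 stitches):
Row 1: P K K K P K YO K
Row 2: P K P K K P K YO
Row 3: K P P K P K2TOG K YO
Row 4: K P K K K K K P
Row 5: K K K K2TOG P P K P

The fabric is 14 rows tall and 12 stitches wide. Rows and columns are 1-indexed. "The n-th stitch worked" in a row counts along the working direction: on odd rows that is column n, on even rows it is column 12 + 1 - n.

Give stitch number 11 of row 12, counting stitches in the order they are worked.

Row 12 uses chart row ((12-1) mod 5)+1 = 2. Row 12 is even, so WS.
Chart row 2 tiled across columns 1-12: P K P K K P K YO P K P K
Wrong side: read the tiled row from column 12 down to 1 and exchange K with P (leave YO, K2TOG).
Row 12 as worked: P K P K YO P K P P K P K
Counting 11 along the worked row gives P.

== STITCH ==
P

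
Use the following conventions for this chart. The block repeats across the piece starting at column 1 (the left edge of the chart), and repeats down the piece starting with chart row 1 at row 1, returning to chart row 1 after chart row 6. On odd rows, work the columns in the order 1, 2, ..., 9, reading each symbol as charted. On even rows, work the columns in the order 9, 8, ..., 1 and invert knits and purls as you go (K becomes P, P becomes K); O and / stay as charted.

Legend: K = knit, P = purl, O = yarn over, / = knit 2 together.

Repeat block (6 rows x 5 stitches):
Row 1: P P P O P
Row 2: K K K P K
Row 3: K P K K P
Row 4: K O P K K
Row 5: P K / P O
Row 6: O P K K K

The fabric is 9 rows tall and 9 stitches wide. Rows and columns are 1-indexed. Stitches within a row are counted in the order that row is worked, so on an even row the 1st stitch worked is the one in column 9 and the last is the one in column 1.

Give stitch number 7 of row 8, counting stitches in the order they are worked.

Stitch:
P

Derivation:
Row 8: (8-1) mod 6 = 1, so use chart row 2. Even row -> WS.
Chart row 2 tiled across columns 1-9: K K K P K K K K P
WS: work from column 9 back to column 1 (reverse the tiled row), swapping K<->P (O and / unchanged).
Row 8 as worked: K P P P P K P P P
The 7th stitch worked is P.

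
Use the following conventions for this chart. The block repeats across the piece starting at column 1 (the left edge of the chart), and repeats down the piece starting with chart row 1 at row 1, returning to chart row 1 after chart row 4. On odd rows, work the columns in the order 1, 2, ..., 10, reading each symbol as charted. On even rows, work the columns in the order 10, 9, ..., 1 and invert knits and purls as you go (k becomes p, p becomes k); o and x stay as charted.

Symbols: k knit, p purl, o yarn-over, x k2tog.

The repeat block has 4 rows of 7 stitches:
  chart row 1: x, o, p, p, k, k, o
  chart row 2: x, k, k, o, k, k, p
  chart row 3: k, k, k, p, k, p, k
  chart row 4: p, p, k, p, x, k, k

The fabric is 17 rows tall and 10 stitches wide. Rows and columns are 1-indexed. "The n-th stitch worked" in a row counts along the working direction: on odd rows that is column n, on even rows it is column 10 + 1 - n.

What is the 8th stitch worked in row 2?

Row 2 uses chart row ((2-1) mod 4)+1 = 2. Row 2 is even, so WS.
Chart row 2 tiled across columns 1-10: x k k o k k p x k k
Wrong side: read the tiled row from column 10 down to 1 and exchange k with p (leave o, x).
Row 2 as worked: p p x k p p o p p x
Stitch 8 in working order -> p

Result:
p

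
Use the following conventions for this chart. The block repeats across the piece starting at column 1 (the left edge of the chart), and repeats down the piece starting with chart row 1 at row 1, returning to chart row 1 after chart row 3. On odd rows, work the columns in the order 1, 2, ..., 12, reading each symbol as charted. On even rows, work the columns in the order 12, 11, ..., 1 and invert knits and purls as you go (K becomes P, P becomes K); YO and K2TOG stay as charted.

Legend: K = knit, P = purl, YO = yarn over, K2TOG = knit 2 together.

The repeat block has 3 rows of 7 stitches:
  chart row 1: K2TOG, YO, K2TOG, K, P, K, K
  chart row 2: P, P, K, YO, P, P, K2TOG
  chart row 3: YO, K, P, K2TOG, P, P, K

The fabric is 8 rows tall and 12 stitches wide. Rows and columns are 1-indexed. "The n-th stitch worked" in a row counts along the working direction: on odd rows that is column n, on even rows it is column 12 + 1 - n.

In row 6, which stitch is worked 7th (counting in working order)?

For row 6: chart row = ((6-1) mod 3) + 1 = 3; this is a WS (even) row.
Chart row 3 tiled across columns 1-12: YO K P K2TOG P P K YO K P K2TOG P
WS row: flip the tiled sequence (start at column 12) and apply K<->P; YO and K2TOG stay.
Row 6 as worked: K K2TOG K P YO P K K K2TOG K P YO
The 7th stitch worked is K.

== STITCH ==
K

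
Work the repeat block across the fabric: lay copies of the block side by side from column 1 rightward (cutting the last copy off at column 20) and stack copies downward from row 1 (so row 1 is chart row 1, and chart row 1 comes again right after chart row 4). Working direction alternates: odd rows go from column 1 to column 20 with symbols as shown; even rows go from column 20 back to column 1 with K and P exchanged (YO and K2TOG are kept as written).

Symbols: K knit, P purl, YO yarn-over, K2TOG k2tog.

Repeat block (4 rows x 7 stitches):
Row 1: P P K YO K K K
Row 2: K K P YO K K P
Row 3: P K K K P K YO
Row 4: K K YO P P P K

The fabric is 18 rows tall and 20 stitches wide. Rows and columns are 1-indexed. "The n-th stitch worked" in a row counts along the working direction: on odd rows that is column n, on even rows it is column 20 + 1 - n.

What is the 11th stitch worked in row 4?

Row 4: (4-1) mod 4 = 3, so use chart row 4. Even row -> WS.
Chart row 4 tiled across columns 1-20: K K YO P P P K K K YO P P P K K K YO P P P
WS: work from column 20 back to column 1 (reverse the tiled row), swapping K<->P (YO and K2TOG unchanged).
Row 4 as worked: K K K YO P P P K K K YO P P P K K K YO P P
The 11th stitch worked is YO.

== STITCH ==
YO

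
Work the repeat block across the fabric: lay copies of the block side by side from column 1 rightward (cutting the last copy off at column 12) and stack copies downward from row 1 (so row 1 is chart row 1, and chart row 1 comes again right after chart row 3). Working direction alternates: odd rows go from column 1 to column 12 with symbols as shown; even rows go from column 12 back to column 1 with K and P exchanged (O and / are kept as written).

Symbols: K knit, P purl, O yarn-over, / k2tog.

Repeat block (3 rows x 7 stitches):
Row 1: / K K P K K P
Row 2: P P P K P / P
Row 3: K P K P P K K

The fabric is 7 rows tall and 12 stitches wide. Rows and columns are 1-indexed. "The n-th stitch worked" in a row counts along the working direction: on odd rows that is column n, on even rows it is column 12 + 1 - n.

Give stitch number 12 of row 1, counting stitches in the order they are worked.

Row 1: (1-1) mod 3 = 0, so use chart row 1. Odd row -> RS.
Chart row 1 tiled across columns 1-12: / K K P K K P / K K P K
Right side: take the tiled row as-is (worked left to right from column 1).
Counting 12 along the worked row gives K.

Result:
K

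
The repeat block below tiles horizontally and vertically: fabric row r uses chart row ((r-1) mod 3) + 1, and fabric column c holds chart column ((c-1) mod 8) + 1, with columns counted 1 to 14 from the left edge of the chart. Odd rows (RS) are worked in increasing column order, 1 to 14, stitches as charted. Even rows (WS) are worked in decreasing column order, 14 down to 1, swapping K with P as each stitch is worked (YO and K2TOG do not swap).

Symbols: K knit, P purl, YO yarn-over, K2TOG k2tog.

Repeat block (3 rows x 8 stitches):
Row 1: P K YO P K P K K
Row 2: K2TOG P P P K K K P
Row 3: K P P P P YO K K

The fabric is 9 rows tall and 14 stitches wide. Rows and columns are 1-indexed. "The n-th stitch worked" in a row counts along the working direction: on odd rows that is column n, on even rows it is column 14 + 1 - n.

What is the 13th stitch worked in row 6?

Row 6: (6-1) mod 3 = 2, so use chart row 3. Even row -> WS.
Chart row 3 tiled across columns 1-14: K P P P P YO K K K P P P P YO
WS: work from column 14 back to column 1 (reverse the tiled row), swapping K<->P (YO and K2TOG unchanged).
Row 6 as worked: YO K K K K P P P YO K K K K P
The 13th stitch worked is K.

Stitch:
K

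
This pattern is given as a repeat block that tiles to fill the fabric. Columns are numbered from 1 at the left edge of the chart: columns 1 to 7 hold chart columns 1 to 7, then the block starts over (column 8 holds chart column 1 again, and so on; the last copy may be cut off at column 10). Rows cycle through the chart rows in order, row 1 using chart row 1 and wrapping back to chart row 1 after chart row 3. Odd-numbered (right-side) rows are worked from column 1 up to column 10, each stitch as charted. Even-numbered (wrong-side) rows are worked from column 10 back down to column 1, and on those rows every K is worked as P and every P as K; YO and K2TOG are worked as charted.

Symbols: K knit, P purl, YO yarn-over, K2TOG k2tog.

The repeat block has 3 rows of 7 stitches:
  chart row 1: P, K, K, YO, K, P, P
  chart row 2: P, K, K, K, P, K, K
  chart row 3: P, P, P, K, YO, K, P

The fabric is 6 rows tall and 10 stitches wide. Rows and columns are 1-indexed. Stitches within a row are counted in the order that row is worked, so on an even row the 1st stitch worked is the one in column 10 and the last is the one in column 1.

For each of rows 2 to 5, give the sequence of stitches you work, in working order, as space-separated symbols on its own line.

Result:
P P K P P K P P P K
P P P K YO K P P P P
P P K K K P YO P P K
P K K K P K K P K K

Derivation:
Row 2: chart row 2, WS - tiled (columns 1-10): P K K K P K K P K K; work from column 10 back to 1 with K<->P swapped.
Row 3: chart row 3, RS - tile across columns 1-10 and work as-is.
Row 4: chart row 1, WS - tiled (columns 1-10): P K K YO K P P P K K; work from column 10 back to 1 with K<->P swapped.
Row 5: chart row 2, RS - tile across columns 1-10 and work as-is.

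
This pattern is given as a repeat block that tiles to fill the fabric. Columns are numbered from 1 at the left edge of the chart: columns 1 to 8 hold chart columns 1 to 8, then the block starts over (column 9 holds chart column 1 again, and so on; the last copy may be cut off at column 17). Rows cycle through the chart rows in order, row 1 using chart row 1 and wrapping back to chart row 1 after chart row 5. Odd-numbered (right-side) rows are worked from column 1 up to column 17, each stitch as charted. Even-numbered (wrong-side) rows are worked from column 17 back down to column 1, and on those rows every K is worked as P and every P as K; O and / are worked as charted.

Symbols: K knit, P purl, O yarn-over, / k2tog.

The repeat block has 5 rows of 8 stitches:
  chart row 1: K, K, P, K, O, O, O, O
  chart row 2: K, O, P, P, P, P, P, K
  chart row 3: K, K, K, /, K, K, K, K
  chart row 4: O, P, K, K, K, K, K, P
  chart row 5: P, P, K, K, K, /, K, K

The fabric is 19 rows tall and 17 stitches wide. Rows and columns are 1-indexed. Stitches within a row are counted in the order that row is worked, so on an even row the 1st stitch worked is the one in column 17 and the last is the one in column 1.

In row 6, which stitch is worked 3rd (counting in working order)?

For row 6: chart row = ((6-1) mod 5) + 1 = 1; this is a WS (even) row.
Chart row 1 tiled across columns 1-17: K K P K O O O O K K P K O O O O K
WS row: flip the tiled sequence (start at column 17) and apply K<->P; O and / stay.
Row 6 as worked: P O O O O P K P P O O O O P K P P
The 3rd stitch worked is O.

== STITCH ==
O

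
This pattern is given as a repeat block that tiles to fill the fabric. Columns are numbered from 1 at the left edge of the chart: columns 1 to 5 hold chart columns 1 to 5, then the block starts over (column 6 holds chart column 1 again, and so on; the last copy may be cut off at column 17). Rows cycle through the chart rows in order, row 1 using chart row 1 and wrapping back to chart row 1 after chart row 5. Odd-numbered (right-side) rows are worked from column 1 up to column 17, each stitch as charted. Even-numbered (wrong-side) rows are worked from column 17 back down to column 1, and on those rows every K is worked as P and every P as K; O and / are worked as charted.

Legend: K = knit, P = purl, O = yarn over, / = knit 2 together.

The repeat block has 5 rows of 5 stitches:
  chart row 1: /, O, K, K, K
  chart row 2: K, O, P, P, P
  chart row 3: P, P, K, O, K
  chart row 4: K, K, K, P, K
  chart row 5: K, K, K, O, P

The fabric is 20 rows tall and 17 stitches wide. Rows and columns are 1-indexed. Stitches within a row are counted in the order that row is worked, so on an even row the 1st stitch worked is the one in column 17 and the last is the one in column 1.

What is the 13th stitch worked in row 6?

Result:
P

Derivation:
For row 6: chart row = ((6-1) mod 5) + 1 = 1; this is a WS (even) row.
Chart row 1 tiled across columns 1-17: / O K K K / O K K K / O K K K / O
WS: work from column 17 back to column 1 (reverse the tiled row), swapping K<->P (O and / unchanged).
Row 6 as worked: O / P P P O / P P P O / P P P O /
Counting 13 along the worked row gives P.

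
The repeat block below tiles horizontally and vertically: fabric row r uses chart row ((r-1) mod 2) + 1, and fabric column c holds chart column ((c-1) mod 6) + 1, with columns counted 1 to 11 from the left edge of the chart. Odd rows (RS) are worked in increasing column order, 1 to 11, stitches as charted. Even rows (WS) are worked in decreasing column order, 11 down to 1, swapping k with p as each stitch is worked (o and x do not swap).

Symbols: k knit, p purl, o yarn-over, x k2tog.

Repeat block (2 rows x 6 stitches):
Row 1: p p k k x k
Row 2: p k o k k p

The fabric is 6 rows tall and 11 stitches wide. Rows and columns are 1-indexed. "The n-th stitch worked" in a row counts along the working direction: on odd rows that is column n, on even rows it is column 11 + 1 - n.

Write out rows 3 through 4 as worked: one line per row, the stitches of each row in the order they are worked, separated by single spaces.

Row 3: chart row 1, RS - tile across columns 1-11 and work as-is.
Row 4: chart row 2, WS - tiled (columns 1-11): p k o k k p p k o k k; work from column 11 back to 1 with k<->p swapped.

Rows as worked:
p p k k x k p p k k x
p p o p k k p p o p k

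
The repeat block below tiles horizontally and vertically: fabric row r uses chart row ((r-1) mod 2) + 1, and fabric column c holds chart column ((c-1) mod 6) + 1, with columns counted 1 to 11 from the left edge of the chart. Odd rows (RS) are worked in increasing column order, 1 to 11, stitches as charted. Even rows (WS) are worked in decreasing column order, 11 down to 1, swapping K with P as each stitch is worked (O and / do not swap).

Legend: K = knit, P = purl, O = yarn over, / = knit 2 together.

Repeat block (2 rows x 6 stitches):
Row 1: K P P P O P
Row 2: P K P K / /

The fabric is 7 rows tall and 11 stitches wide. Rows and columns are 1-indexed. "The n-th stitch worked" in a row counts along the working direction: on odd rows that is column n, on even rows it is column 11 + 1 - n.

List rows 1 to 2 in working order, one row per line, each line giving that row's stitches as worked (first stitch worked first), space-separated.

== ROWS AS WORKED ==
K P P P O P K P P P O
/ P K P K / / P K P K

Derivation:
Row 1: chart row 1, RS - tile across columns 1-11 and work as-is.
Row 2: chart row 2, WS - tiled (columns 1-11): P K P K / / P K P K /; work from column 11 back to 1 with K<->P swapped.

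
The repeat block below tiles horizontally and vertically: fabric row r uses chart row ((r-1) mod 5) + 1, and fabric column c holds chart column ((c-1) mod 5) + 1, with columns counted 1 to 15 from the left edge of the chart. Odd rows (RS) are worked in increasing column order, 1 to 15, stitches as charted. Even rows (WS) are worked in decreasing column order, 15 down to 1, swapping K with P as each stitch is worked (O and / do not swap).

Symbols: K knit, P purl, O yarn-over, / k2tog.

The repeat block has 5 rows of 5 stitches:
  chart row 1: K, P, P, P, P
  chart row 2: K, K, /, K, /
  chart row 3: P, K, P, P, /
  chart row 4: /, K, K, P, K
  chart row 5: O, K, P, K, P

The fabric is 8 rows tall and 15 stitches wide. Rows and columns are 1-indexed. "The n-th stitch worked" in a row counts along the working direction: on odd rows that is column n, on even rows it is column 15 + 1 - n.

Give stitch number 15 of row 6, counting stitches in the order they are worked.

For row 6: chart row = ((6-1) mod 5) + 1 = 1; this is a WS (even) row.
Chart row 1 tiled across columns 1-15: K P P P P K P P P P K P P P P
WS: work from column 15 back to column 1 (reverse the tiled row), swapping K<->P (O and / unchanged).
Row 6 as worked: K K K K P K K K K P K K K K P
The 15th stitch worked is P.

Stitch:
P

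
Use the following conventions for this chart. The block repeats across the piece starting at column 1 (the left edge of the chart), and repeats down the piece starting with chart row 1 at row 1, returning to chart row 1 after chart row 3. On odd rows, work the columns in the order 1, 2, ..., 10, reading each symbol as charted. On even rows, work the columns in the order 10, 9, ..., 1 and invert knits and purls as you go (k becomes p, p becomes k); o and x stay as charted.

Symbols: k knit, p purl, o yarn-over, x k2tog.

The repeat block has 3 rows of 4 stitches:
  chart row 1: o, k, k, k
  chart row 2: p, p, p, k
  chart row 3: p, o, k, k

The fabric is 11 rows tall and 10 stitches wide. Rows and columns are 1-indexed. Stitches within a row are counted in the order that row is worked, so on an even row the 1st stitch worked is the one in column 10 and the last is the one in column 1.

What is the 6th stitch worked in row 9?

Result:
o

Derivation:
Row 9 uses chart row ((9-1) mod 3)+1 = 3. Row 9 is odd, so RS.
Chart row 3 tiled across columns 1-10: p o k k p o k k p o
RS: work column 1 to column 10, symbols as charted — the tiled row is the row as worked.
Stitch 6 in working order -> o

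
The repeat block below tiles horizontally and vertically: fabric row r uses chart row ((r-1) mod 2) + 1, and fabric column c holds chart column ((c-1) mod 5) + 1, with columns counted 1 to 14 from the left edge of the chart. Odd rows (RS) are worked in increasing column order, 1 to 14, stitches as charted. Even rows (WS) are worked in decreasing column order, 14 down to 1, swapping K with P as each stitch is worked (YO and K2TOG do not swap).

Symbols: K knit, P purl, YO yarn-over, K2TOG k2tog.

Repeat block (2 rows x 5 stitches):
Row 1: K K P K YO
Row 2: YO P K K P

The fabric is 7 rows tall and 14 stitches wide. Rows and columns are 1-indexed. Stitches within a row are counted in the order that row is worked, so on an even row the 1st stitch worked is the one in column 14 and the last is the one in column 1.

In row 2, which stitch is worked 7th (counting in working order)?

Stitch:
P

Derivation:
Row 2: (2-1) mod 2 = 1, so use chart row 2. Even row -> WS.
Chart row 2 tiled across columns 1-14: YO P K K P YO P K K P YO P K K
WS: work from column 14 back to column 1 (reverse the tiled row), swapping K<->P (YO and K2TOG unchanged).
Row 2 as worked: P P K YO K P P K YO K P P K YO
Counting 7 along the worked row gives P.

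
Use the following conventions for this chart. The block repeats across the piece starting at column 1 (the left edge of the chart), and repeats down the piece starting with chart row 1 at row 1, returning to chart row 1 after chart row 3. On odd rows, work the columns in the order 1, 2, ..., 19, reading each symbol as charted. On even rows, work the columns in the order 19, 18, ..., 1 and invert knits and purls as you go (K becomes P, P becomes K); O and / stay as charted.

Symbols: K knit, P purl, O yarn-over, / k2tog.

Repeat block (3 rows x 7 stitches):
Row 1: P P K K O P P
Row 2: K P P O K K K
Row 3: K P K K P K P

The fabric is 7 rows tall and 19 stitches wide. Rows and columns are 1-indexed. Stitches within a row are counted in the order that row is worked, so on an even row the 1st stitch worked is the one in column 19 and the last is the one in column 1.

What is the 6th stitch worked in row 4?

Result:
K

Derivation:
For row 4: chart row = ((4-1) mod 3) + 1 = 1; this is a WS (even) row.
Chart row 1 tiled across columns 1-19: P P K K O P P P P K K O P P P P K K O
WS row: flip the tiled sequence (start at column 19) and apply K<->P; O and / stay.
Row 4 as worked: O P P K K K K O P P K K K K O P P K K
Counting 6 along the worked row gives K.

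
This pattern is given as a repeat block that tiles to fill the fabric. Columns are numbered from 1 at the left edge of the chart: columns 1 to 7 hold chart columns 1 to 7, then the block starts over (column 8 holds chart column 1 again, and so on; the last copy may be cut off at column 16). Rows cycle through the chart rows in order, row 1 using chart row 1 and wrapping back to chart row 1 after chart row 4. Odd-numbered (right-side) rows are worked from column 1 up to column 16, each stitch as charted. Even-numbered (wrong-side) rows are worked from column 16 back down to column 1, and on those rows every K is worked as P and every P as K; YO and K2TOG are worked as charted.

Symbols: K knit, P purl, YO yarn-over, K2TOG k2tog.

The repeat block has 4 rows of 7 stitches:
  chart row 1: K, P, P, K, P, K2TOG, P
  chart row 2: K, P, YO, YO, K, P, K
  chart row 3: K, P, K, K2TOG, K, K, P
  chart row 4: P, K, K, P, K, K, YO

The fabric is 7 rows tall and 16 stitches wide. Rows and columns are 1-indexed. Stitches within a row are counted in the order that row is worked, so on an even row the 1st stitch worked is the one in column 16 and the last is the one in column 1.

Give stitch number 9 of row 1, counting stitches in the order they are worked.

For row 1: chart row = ((1-1) mod 4) + 1 = 1; this is a RS (odd) row.
Chart row 1 tiled across columns 1-16: K P P K P K2TOG P K P P K P K2TOG P K P
Right side: take the tiled row as-is (worked left to right from column 1).
The 9th stitch worked is P.

Result:
P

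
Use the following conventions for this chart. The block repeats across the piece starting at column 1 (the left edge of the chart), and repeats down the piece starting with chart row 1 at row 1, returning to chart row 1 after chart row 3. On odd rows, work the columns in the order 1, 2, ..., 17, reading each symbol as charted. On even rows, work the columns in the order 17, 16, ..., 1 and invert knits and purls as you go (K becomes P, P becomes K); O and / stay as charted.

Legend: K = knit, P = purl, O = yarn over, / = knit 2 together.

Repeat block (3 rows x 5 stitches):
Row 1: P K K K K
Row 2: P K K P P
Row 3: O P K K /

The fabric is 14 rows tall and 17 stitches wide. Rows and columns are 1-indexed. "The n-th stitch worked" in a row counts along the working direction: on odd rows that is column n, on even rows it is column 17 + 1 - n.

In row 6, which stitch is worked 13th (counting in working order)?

Row 6: (6-1) mod 3 = 2, so use chart row 3. Even row -> WS.
Chart row 3 tiled across columns 1-17: O P K K / O P K K / O P K K / O P
WS row: flip the tiled sequence (start at column 17) and apply K<->P; O and / stay.
Row 6 as worked: K O / P P K O / P P K O / P P K O
The 13th stitch worked is /.

Result:
/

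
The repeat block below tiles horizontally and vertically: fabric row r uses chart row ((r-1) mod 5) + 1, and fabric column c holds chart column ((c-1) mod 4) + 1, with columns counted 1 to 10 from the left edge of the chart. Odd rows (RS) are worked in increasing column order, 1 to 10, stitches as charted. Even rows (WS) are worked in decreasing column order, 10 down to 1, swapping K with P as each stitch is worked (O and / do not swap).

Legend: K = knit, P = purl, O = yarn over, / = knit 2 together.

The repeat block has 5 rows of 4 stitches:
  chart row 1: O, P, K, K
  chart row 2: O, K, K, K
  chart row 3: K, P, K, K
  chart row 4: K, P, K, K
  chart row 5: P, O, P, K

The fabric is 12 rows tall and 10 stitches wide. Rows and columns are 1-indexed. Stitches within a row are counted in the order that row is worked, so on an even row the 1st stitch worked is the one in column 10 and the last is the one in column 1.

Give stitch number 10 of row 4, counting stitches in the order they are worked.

Row 4 uses chart row ((4-1) mod 5)+1 = 4. Row 4 is even, so WS.
Chart row 4 tiled across columns 1-10: K P K K K P K K K P
Wrong side: read the tiled row from column 10 down to 1 and exchange K with P (leave O, /).
Row 4 as worked: K P P P K P P P K P
The 10th stitch worked is P.

== STITCH ==
P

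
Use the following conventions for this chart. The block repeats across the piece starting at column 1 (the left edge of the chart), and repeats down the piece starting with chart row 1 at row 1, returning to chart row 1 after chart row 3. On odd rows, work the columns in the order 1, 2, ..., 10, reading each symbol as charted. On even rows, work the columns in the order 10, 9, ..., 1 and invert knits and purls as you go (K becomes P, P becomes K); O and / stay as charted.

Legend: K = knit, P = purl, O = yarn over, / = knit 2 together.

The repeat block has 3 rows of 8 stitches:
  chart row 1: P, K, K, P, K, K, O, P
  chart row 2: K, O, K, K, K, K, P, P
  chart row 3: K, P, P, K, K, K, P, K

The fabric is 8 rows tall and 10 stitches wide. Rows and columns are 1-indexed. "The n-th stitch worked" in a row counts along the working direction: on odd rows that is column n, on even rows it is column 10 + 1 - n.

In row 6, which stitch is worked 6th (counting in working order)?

Row 6: (6-1) mod 3 = 2, so use chart row 3. Even row -> WS.
Chart row 3 tiled across columns 1-10: K P P K K K P K K P
WS row: flip the tiled sequence (start at column 10) and apply K<->P; O and / stay.
Row 6 as worked: K P P K P P P K K P
Stitch 6 in working order -> P

Stitch:
P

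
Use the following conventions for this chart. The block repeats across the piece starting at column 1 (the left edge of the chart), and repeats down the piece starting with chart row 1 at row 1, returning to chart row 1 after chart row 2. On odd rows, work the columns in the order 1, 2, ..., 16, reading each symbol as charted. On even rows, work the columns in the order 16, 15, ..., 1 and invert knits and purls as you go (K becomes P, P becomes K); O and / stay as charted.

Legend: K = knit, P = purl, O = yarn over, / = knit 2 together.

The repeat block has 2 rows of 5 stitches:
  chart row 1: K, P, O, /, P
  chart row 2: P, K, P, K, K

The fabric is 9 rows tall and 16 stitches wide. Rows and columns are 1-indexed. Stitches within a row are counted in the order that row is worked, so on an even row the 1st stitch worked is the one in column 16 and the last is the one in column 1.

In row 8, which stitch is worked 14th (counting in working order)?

Row 8 uses chart row ((8-1) mod 2)+1 = 2. Row 8 is even, so WS.
Chart row 2 tiled across columns 1-16: P K P K K P K P K K P K P K K P
Wrong side: read the tiled row from column 16 down to 1 and exchange K with P (leave O, /).
Row 8 as worked: K P P K P K P P K P K P P K P K
Counting 14 along the worked row gives K.

Stitch:
K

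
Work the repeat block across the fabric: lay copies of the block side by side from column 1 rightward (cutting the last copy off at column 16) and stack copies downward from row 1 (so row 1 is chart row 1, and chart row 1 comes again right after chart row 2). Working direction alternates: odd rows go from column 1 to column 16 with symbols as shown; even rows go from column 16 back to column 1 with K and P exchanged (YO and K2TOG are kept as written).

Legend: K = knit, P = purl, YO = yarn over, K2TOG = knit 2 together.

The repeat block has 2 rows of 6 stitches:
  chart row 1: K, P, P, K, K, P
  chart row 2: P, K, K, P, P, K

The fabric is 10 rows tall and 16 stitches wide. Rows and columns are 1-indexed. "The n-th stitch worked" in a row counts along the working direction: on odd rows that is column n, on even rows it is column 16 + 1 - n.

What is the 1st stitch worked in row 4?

Row 4: (4-1) mod 2 = 1, so use chart row 2. Even row -> WS.
Chart row 2 tiled across columns 1-16: P K K P P K P K K P P K P K K P
Wrong side: read the tiled row from column 16 down to 1 and exchange K with P (leave YO, K2TOG).
Row 4 as worked: K P P K P K K P P K P K K P P K
Stitch 1 in working order -> K

== STITCH ==
K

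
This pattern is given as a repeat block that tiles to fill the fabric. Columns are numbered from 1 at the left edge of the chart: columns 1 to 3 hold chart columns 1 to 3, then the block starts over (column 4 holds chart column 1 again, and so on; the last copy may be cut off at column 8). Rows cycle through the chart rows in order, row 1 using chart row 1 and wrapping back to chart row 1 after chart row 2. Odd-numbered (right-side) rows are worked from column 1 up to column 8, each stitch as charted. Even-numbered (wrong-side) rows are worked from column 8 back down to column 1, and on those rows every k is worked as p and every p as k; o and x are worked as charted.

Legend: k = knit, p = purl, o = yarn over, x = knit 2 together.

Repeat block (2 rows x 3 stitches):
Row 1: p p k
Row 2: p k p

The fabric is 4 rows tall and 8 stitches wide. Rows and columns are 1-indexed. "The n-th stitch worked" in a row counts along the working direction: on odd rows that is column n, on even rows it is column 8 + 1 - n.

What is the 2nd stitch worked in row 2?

Row 2: (2-1) mod 2 = 1, so use chart row 2. Even row -> WS.
Chart row 2 tiled across columns 1-8: p k p p k p p k
Wrong side: read the tiled row from column 8 down to 1 and exchange k with p (leave o, x).
Row 2 as worked: p k k p k k p k
The 2nd stitch worked is k.

Stitch:
k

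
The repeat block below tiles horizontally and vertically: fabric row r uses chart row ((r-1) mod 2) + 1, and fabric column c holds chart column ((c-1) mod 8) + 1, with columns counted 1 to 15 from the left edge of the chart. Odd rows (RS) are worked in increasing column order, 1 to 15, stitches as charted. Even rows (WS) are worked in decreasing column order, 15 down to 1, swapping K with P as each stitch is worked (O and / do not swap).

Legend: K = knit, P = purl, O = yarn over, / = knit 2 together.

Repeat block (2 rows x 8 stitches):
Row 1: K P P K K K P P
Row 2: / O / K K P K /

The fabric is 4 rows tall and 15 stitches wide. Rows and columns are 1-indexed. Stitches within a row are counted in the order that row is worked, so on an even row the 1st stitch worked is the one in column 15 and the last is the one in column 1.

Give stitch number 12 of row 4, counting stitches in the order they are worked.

Row 4: (4-1) mod 2 = 1, so use chart row 2. Even row -> WS.
Chart row 2 tiled across columns 1-15: / O / K K P K / / O / K K P K
WS row: flip the tiled sequence (start at column 15) and apply K<->P; O and / stay.
Row 4 as worked: P K P P / O / / P K P P / O /
Stitch 12 in working order -> P

Stitch:
P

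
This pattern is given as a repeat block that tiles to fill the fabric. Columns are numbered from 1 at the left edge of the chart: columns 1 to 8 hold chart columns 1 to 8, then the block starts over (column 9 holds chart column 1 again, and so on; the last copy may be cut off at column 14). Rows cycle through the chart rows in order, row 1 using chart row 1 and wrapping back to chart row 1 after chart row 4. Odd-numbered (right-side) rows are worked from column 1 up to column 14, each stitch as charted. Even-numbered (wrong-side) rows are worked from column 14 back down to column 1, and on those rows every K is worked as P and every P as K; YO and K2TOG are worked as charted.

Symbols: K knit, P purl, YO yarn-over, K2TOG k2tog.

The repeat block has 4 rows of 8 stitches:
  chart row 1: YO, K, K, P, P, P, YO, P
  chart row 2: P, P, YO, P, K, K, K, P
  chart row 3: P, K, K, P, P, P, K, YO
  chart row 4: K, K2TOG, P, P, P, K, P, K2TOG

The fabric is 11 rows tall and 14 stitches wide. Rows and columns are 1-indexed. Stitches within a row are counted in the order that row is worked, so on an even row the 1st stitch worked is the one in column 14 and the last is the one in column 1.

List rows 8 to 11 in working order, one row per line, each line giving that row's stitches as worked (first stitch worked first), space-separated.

== ROWS AS WORKED ==
P K K K K2TOG P K2TOG K P K K K K2TOG P
YO K K P P P YO P YO K K P P P
P P K YO K K K P P P K YO K K
P K K P P P K YO P K K P P P

Derivation:
Row 8: chart row 4, WS - tiled (columns 1-14): K K2TOG P P P K P K2TOG K K2TOG P P P K; work from column 14 back to 1 with K<->P swapped.
Row 9: chart row 1, RS - tile across columns 1-14 and work as-is.
Row 10: chart row 2, WS - tiled (columns 1-14): P P YO P K K K P P P YO P K K; work from column 14 back to 1 with K<->P swapped.
Row 11: chart row 3, RS - tile across columns 1-14 and work as-is.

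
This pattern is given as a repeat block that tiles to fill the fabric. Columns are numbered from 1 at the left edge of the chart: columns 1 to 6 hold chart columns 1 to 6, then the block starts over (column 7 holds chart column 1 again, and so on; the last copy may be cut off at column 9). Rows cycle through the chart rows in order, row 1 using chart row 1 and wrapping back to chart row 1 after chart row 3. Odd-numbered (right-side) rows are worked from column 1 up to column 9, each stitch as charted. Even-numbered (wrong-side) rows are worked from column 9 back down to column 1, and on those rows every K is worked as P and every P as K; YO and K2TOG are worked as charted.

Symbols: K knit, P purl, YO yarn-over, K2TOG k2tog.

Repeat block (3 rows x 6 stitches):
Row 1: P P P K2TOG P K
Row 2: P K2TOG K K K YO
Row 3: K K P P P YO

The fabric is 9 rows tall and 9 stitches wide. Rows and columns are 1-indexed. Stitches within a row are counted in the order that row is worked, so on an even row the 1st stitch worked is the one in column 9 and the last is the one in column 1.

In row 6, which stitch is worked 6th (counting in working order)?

== STITCH ==
K

Derivation:
Row 6: (6-1) mod 3 = 2, so use chart row 3. Even row -> WS.
Chart row 3 tiled across columns 1-9: K K P P P YO K K P
WS row: flip the tiled sequence (start at column 9) and apply K<->P; YO and K2TOG stay.
Row 6 as worked: K P P YO K K K P P
Counting 6 along the worked row gives K.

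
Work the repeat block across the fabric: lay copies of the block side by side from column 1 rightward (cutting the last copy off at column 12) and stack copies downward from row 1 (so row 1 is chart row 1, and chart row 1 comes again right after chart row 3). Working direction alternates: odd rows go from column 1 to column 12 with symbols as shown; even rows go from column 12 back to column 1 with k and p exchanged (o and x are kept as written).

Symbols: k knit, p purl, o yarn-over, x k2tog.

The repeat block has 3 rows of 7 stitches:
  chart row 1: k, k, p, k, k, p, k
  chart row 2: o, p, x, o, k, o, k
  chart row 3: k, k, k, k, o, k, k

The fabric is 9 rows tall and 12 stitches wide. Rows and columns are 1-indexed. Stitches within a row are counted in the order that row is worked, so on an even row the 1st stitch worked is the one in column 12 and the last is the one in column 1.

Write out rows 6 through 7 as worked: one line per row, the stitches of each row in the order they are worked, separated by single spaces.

Row 6: chart row 3, WS - tiled (columns 1-12): k k k k o k k k k k k o; work from column 12 back to 1 with k<->p swapped.
Row 7: chart row 1, RS - tile across columns 1-12 and work as-is.

Rows as worked:
o p p p p p p o p p p p
k k p k k p k k k p k k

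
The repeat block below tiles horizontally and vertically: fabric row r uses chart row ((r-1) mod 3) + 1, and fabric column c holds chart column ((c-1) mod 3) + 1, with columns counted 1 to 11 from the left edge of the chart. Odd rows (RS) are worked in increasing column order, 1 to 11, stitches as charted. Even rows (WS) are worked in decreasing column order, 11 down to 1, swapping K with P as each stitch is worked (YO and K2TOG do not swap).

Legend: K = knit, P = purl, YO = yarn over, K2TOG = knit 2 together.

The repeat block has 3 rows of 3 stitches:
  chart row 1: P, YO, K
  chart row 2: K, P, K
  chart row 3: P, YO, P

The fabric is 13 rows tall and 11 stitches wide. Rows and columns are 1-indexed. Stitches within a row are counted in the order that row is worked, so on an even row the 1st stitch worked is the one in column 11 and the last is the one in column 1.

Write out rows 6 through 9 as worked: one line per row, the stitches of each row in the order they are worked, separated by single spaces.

Row 6: chart row 3, WS - tiled (columns 1-11): P YO P P YO P P YO P P YO; work from column 11 back to 1 with K<->P swapped.
Row 7: chart row 1, RS - tile across columns 1-11 and work as-is.
Row 8: chart row 2, WS - tiled (columns 1-11): K P K K P K K P K K P; work from column 11 back to 1 with K<->P swapped.
Row 9: chart row 3, RS - tile across columns 1-11 and work as-is.

Rows as worked:
YO K K YO K K YO K K YO K
P YO K P YO K P YO K P YO
K P P K P P K P P K P
P YO P P YO P P YO P P YO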